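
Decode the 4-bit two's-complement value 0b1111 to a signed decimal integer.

MSB is 1, so the value is negative.
Invert: 0000. Add 1: 0001 = 1. So the value is −1.

-1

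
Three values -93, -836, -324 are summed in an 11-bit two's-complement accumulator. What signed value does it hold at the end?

-93 + (-836) = -929 (10001011111)
-929 + (-324) = -1253 → wraps to 795 (01100011011)

795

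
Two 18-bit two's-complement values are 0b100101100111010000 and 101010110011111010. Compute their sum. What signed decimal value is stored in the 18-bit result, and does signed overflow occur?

67274; overflow

0b100101100111010000 → 100101100111010000 = -108080 (signed)
101010110011111010 = -86790 (signed)
  100101100111010000
+ 101010110011111010
= 010000011011001010  (discard carry-out 1)
Result 010000011011001010: MSB = 0 → value 67274.
Both addends are negative but the stored result is non-negative: signed overflow. The true value -108080 + (-86790) = -194870 lies outside [-131072, 131071].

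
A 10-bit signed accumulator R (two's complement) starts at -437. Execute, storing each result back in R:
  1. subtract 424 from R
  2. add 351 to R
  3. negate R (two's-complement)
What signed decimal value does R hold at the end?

510

Start: R = -437 = 1001001011.
R = -437 − 424 = -861; wraps to 163 = 0010100011
R = 163 + 351 = 514; wraps to -510 = 1000000010
R = −(-510) = 510 = 0111111110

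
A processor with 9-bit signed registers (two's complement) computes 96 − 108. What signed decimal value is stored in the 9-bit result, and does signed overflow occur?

-12; no overflow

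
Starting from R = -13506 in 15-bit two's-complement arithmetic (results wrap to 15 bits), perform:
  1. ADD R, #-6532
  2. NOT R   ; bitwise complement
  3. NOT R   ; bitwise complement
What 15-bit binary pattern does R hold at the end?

Start: R = -13506 = 100101100111110.
R = -13506 + (-6532) = -20038; wraps to 12730 = 011000110111010
R = NOT 011000110111010 = 100111001000101 = -12731
R = NOT 100111001000101 = 011000110111010 = 12730

011000110111010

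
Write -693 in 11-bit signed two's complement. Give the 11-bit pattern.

|-693| = 693 = 01010110101 in 11 bits.
Invert the bits: 10101001010. Add 1: 10101001011.

10101001011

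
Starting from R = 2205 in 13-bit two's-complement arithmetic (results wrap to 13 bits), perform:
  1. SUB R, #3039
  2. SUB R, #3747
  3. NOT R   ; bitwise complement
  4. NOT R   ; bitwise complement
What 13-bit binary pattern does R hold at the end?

Start: R = 2205 = 0100010011101.
R = 2205 − 3039 = -834 = 1110010111110
R = -834 − 3747 = -4581; wraps to 3611 = 0111000011011
R = NOT 0111000011011 = 1000111100100 = -3612
R = NOT 1000111100100 = 0111000011011 = 3611

0111000011011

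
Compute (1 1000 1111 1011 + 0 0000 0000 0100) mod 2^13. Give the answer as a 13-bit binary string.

1100011111111

  1100011111011
+ 0000000000100
= 1100011111111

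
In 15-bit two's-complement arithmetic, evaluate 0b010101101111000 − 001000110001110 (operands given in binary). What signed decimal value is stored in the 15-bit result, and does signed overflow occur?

0b010101101111000 → 010101101111000 = 11128 (signed)
001000110001110 = 4494 (signed)
Subtract via negate-and-add: invert 001000110001110 + 1 = 110111001110010 (i.e. -4494).
  010101101111000
+ 110111001110010
= 001100111101010  (discard carry-out 1)
Result 001100111101010: MSB = 0 → value 6634.
Addends (after negating the subtrahend) have opposite signs, so signed overflow cannot occur.

6634; no overflow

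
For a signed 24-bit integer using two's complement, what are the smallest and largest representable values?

Minimum: −2^23 = -8388608.
Maximum: 2^23 − 1 = 8388607.

min = -8388608, max = 8388607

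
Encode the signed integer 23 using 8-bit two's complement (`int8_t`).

00010111

23 is non-negative, so write it directly in 8 bits: 00010111.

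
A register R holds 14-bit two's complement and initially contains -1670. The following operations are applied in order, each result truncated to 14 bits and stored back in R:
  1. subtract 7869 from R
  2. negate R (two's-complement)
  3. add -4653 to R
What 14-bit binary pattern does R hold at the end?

01001100010110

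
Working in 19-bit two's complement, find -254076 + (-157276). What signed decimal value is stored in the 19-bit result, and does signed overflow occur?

112936; overflow

-254076 → 1000001111110000100
-157276 → 1011001100110100100
  1000001111110000100
+ 1011001100110100100
= 0011011100100101000  (discard carry-out 1)
Result 0011011100100101000: MSB = 0 → value 112936.
Both addends are negative but the stored result is non-negative: signed overflow. The true value -254076 + (-157276) = -411352 lies outside [-262144, 262143].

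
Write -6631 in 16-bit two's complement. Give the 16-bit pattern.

1110011000011001

|-6631| = 6631 = 0001100111100111 in 16 bits.
Invert the bits: 1110011000011000. Add 1: 1110011000011001.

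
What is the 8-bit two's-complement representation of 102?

102 is non-negative, so write it directly in 8 bits: 01100110.

01100110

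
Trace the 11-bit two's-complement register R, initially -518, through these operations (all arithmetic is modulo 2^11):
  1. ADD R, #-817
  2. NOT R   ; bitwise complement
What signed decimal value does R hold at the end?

Start: R = -518 = 10111111010.
R = -518 + (-817) = -1335; wraps to 713 = 01011001001
R = NOT 01011001001 = 10100110110 = -714

-714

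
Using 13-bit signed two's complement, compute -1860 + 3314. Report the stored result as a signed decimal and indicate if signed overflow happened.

1454; no overflow

-1860 → 1100010111100
3314 → 0110011110010
  1100010111100
+ 0110011110010
= 0010110101110  (discard carry-out 1)
Result 0010110101110: MSB = 0 → value 1454.
Addends have opposite signs, so signed overflow cannot occur.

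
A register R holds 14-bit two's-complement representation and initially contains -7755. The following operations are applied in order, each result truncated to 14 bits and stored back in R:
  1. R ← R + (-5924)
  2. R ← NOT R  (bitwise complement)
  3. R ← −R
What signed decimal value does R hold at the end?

Start: R = -7755 = 10000110110101.
R = -7755 + (-5924) = -13679; wraps to 2705 = 00101010010001
R = NOT 00101010010001 = 11010101101110 = -2706
R = −(-2706) = 2706 = 00101010010010

2706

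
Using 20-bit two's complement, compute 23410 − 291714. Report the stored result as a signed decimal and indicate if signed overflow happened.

-268304; no overflow

23410 → 00000101101101110010
291714 → 01000111001110000010
Subtract via negate-and-add: invert 01000111001110000010 + 1 = 10111000110001111110 (i.e. -291714).
  00000101101101110010
+ 10111000110001111110
= 10111110011111110000
Result 10111110011111110000: MSB = 1 → 780272 − 1048576 = -268304.
Addends (after negating the subtrahend) have opposite signs, so signed overflow cannot occur.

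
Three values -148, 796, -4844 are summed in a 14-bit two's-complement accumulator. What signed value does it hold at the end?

-148 + 796 = 648 (00001010001000)
648 + (-4844) = -4196 (10111110011100)

-4196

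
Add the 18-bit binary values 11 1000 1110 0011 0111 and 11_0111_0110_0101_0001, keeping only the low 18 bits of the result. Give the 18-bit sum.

110000010010001000

  111000111000110111
+ 110111011001010001
= 110000010010001000  (discard carry-out 1)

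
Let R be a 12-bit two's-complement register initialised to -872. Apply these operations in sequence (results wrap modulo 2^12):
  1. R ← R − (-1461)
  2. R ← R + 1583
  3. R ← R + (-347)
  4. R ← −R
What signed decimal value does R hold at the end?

-1825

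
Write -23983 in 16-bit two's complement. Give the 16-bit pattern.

|-23983| = 23983 = 0101110110101111 in 16 bits.
Invert the bits: 1010001001010000. Add 1: 1010001001010001.
Check: 1010001001010001 reads as 41553 − 65536 = -23983.

1010001001010001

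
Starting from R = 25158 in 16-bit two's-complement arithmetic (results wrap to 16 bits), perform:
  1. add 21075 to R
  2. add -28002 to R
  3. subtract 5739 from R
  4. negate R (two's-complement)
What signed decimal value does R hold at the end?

Start: R = 25158 = 0110001001000110.
R = 25158 + 21075 = 46233; wraps to -19303 = 1011010010011001
R = -19303 + (-28002) = -47305; wraps to 18231 = 0100011100110111
R = 18231 − 5739 = 12492 = 0011000011001100
R = −(12492) = -12492 = 1100111100110100

-12492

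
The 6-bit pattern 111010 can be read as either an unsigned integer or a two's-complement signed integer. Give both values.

unsigned = 58, signed = -6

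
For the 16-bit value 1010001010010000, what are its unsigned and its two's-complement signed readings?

Unsigned: 1010001010010000 = 41616.
Signed: MSB=1 → 41616 − 65536 = -23920.

unsigned = 41616, signed = -23920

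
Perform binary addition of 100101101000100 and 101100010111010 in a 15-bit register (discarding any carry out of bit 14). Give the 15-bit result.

  100101101000100
+ 101100010111010
= 010001111111110  (discard carry-out 1)

010001111111110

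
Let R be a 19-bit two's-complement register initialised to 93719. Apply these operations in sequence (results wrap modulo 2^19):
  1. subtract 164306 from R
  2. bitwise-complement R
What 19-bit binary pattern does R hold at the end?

0010001001110111010

Start: R = 93719 = 0010110111000010111.
R = 93719 − 164306 = -70587 = 1101110110001000101
R = NOT 1101110110001000101 = 0010001001110111010 = 70586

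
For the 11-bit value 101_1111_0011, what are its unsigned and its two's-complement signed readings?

unsigned = 1523, signed = -525

Unsigned: 10111110011 = 1523.
Signed: MSB=1 → 1523 − 2048 = -525.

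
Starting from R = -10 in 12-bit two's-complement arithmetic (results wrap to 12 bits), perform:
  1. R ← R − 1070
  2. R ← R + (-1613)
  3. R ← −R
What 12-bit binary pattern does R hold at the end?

101010000101

Start: R = -10 = 111111110110.
R = -10 − 1070 = -1080 = 101111001000
R = -1080 + (-1613) = -2693; wraps to 1403 = 010101111011
R = −(1403) = -1403 = 101010000101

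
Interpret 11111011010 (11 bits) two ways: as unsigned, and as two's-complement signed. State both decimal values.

unsigned = 2010, signed = -38

Unsigned: 11111011010 = 2010.
Signed: MSB=1 → 2010 − 2048 = -38.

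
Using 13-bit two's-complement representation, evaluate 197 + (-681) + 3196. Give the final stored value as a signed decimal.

2712

197 + (-681) = -484 (1111000011100)
-484 + 3196 = 2712 (0101010011000)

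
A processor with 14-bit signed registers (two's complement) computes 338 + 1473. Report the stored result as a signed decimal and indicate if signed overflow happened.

1811; no overflow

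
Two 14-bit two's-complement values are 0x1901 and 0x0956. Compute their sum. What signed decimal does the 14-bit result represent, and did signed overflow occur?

-7593; overflow

0x1901 = 01100100000001 = 6401 (signed)
0x0956 = 00100101010110 = 2390 (signed)
  01100100000001
+ 00100101010110
= 10001001010111
Result 10001001010111: MSB = 1 → 8791 − 16384 = -7593.
Both addends are non-negative but the stored result is negative: signed overflow. The true value 6401 + 2390 = 8791 lies outside [-8192, 8191].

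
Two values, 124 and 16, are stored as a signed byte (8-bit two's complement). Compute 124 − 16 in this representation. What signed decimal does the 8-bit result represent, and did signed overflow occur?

108; no overflow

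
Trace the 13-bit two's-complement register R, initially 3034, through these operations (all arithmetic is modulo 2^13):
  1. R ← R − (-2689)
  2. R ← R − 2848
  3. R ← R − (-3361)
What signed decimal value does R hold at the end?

-1956

Start: R = 3034 = 0101111011010.
R = 3034 − (-2689) = 5723; wraps to -2469 = 1011001011011
R = -2469 − 2848 = -5317; wraps to 2875 = 0101100111011
R = 2875 − (-3361) = 6236; wraps to -1956 = 1100001011100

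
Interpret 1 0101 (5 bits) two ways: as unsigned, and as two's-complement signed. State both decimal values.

unsigned = 21, signed = -11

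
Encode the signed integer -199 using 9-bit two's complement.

100111001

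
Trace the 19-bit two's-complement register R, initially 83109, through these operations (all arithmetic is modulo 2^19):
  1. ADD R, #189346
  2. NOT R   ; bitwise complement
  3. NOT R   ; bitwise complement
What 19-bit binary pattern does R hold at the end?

1000010100001000111

Start: R = 83109 = 0010100010010100101.
R = 83109 + 189346 = 272455; wraps to -251833 = 1000010100001000111
R = NOT 1000010100001000111 = 0111101011110111000 = 251832
R = NOT 0111101011110111000 = 1000010100001000111 = -251833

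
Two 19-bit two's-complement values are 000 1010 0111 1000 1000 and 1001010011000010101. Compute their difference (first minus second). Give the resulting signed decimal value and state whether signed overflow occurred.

-261773; overflow

000 1010 0111 1000 1000 → 0001010011110001000 = 42888 (signed)
1001010011000010101 = -219627 (signed)
Subtract via negate-and-add: invert 1001010011000010101 + 1 = 0110101100111101011 (i.e. 219627).
  0001010011110001000
+ 0110101100111101011
= 1000000000101110011
Result 1000000000101110011: MSB = 1 → 262515 − 524288 = -261773.
Both addends (after negating the subtrahend) are non-negative but the stored result is negative: signed overflow. The true value 42888 − (-219627) = 262515 lies outside [-262144, 262143].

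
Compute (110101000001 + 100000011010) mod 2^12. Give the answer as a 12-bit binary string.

010101011011

  110101000001
+ 100000011010
= 010101011011  (discard carry-out 1)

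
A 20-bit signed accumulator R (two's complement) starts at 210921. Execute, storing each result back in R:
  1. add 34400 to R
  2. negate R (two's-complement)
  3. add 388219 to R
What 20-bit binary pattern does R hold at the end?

00100010111000110010

Start: R = 210921 = 00110011011111101001.
R = 210921 + 34400 = 245321 = 00111011111001001001
R = −(245321) = -245321 = 11000100000110110111
R = -245321 + 388219 = 142898 = 00100010111000110010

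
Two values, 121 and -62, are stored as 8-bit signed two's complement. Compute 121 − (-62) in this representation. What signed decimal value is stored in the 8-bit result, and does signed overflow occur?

121 → 01111001
-62 → 11000010
Subtract via negate-and-add: invert 11000010 + 1 = 00111110 (i.e. 62).
  01111001
+ 00111110
= 10110111
Result 10110111: MSB = 1 → 183 − 256 = -73.
Both addends (after negating the subtrahend) are non-negative but the stored result is negative: signed overflow. The true value 121 − (-62) = 183 lies outside [-128, 127].

-73; overflow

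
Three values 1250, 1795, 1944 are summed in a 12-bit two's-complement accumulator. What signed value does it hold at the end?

893

1250 + 1795 = 3045 → wraps to -1051 (101111100101)
-1051 + 1944 = 893 (001101111101)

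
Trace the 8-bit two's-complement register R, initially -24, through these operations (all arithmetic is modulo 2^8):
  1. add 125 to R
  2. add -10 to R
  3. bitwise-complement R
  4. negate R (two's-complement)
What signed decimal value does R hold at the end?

92

Start: R = -24 = 11101000.
R = -24 + 125 = 101 = 01100101
R = 101 + (-10) = 91 = 01011011
R = NOT 01011011 = 10100100 = -92
R = −(-92) = 92 = 01011100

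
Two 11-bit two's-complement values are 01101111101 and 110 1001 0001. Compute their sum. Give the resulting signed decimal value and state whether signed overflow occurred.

01101111101 = 893 (signed)
110 1001 0001 → 11010010001 = -367 (signed)
  01101111101
+ 11010010001
= 01000001110  (discard carry-out 1)
Result 01000001110: MSB = 0 → value 526.
Addends have opposite signs, so signed overflow cannot occur.

526; no overflow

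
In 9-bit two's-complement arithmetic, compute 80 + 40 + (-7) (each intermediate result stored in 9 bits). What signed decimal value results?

80 + 40 = 120 (001111000)
120 + (-7) = 113 (001110001)

113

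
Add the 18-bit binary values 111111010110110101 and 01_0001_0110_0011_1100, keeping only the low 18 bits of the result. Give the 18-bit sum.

  111111010110110101
+ 010001011000111100
= 010000101111110001  (discard carry-out 1)

010000101111110001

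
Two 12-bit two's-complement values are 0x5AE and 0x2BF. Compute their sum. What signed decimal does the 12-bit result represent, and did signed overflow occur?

0x5AE = 010110101110 = 1454 (signed)
0x2BF = 001010111111 = 703 (signed)
  010110101110
+ 001010111111
= 100001101101
Result 100001101101: MSB = 1 → 2157 − 4096 = -1939.
Both addends are non-negative but the stored result is negative: signed overflow. The true value 1454 + 703 = 2157 lies outside [-2048, 2047].

-1939; overflow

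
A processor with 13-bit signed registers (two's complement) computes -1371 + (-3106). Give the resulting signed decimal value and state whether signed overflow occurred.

3715; overflow

-1371 → 1101010100101
-3106 → 1001111011110
  1101010100101
+ 1001111011110
= 0111010000011  (discard carry-out 1)
Result 0111010000011: MSB = 0 → value 3715.
Both addends are negative but the stored result is non-negative: signed overflow. The true value -1371 + (-3106) = -4477 lies outside [-4096, 4095].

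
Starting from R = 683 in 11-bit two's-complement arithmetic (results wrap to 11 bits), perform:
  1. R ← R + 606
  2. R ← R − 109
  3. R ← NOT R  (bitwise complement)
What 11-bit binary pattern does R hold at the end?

Start: R = 683 = 01010101011.
R = 683 + 606 = 1289; wraps to -759 = 10100001001
R = -759 − 109 = -868 = 10010011100
R = NOT 10010011100 = 01101100011 = 867

01101100011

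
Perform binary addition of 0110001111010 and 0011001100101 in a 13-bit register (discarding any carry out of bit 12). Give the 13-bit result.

  0110001111010
+ 0011001100101
= 1001011011111

1001011011111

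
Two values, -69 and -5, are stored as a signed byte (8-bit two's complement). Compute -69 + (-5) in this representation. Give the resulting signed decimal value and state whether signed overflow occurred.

-74; no overflow

-69 → 10111011
-5 → 11111011
  10111011
+ 11111011
= 10110110  (discard carry-out 1)
Result 10110110: MSB = 1 → 182 − 256 = -74.
Both addends are negative and so is the stored result: no signed overflow.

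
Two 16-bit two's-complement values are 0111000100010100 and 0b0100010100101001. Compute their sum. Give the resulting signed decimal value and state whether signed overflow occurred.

-18883; overflow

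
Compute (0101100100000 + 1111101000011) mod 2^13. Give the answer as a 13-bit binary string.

  0101100100000
+ 1111101000011
= 0101001100011  (discard carry-out 1)

0101001100011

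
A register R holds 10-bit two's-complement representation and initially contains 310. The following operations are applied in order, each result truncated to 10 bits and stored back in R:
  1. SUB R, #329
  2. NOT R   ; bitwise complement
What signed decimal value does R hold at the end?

18

Start: R = 310 = 0100110110.
R = 310 − 329 = -19 = 1111101101
R = NOT 1111101101 = 0000010010 = 18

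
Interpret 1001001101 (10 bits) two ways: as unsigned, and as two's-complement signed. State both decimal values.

Unsigned: 1001001101 = 589.
Signed: MSB=1 → 589 − 1024 = -435.

unsigned = 589, signed = -435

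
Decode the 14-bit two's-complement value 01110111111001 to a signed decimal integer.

MSB is 0, so the value is non-negative: 01110111111001 = 7673.

7673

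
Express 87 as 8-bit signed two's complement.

87 is non-negative, so write it directly in 8 bits: 01010111.

01010111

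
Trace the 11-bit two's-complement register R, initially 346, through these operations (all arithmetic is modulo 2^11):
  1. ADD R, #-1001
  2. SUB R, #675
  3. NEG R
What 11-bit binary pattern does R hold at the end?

Start: R = 346 = 00101011010.
R = 346 + (-1001) = -655 = 10101110001
R = -655 − 675 = -1330; wraps to 718 = 01011001110
R = −(718) = -718 = 10100110010

10100110010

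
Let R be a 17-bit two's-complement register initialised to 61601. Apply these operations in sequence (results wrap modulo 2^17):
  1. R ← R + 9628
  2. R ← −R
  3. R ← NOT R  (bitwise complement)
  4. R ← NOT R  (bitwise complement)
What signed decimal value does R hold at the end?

59843

Start: R = 61601 = 01111000010100001.
R = 61601 + 9628 = 71229; wraps to -59843 = 10001011000111101
R = −(-59843) = 59843 = 01110100111000011
R = NOT 01110100111000011 = 10001011000111100 = -59844
R = NOT 10001011000111100 = 01110100111000011 = 59843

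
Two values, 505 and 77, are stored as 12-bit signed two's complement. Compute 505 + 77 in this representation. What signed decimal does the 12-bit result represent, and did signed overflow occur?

505 → 000111111001
77 → 000001001101
  000111111001
+ 000001001101
= 001001000110
Result 001001000110: MSB = 0 → value 582.
Both addends are non-negative and so is the stored result: no signed overflow.

582; no overflow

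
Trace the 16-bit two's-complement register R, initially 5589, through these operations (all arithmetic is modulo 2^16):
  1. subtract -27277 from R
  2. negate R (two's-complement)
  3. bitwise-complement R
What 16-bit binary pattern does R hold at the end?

1000000001100001

Start: R = 5589 = 0001010111010101.
R = 5589 − (-27277) = 32866; wraps to -32670 = 1000000001100010
R = −(-32670) = 32670 = 0111111110011110
R = NOT 0111111110011110 = 1000000001100001 = -32671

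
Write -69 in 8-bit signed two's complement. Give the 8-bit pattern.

10111011

|-69| = 69 = 01000101 in 8 bits.
Invert the bits: 10111010. Add 1: 10111011.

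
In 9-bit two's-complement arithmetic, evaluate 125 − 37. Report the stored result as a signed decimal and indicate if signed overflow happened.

88; no overflow

125 → 001111101
37 → 000100101
Subtract via negate-and-add: invert 000100101 + 1 = 111011011 (i.e. -37).
  001111101
+ 111011011
= 001011000  (discard carry-out 1)
Result 001011000: MSB = 0 → value 88.
Addends (after negating the subtrahend) have opposite signs, so signed overflow cannot occur.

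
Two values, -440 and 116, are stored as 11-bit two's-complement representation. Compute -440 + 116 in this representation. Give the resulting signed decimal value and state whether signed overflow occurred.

-440 → 11001001000
116 → 00001110100
  11001001000
+ 00001110100
= 11010111100
Result 11010111100: MSB = 1 → 1724 − 2048 = -324.
Addends have opposite signs, so signed overflow cannot occur.

-324; no overflow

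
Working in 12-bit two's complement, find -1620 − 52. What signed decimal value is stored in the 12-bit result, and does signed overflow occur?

-1620 → 100110101100
52 → 000000110100
Subtract via negate-and-add: invert 000000110100 + 1 = 111111001100 (i.e. -52).
  100110101100
+ 111111001100
= 100101111000  (discard carry-out 1)
Result 100101111000: MSB = 1 → 2424 − 4096 = -1672.
Both addends (after negating the subtrahend) are negative and so is the stored result: no signed overflow.

-1672; no overflow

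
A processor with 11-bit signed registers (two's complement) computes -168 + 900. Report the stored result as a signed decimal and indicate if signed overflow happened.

732; no overflow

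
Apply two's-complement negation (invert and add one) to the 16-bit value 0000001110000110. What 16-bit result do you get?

Invert: 1111110001111001. Add 1: 1111110001111010.
Check: 0000001110000110 = 902, 1111110001111010 = -902.

1111110001111010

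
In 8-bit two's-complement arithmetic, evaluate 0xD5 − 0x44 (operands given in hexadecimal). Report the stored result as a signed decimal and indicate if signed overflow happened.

-111; no overflow

0xD5 = 11010101 = -43 (signed)
0x44 = 01000100 = 68 (signed)
Subtract via negate-and-add: invert 01000100 + 1 = 10111100 (i.e. -68).
  11010101
+ 10111100
= 10010001  (discard carry-out 1)
Result 10010001: MSB = 1 → 145 − 256 = -111.
Both addends (after negating the subtrahend) are negative and so is the stored result: no signed overflow.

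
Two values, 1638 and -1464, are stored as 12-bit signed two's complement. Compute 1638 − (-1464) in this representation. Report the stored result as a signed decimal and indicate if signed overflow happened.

1638 → 011001100110
-1464 → 101001001000
Subtract via negate-and-add: invert 101001001000 + 1 = 010110111000 (i.e. 1464).
  011001100110
+ 010110111000
= 110000011110
Result 110000011110: MSB = 1 → 3102 − 4096 = -994.
Both addends (after negating the subtrahend) are non-negative but the stored result is negative: signed overflow. The true value 1638 − (-1464) = 3102 lies outside [-2048, 2047].

-994; overflow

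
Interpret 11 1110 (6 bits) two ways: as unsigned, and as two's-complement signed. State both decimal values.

unsigned = 62, signed = -2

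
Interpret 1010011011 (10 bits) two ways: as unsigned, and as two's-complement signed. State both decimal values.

unsigned = 667, signed = -357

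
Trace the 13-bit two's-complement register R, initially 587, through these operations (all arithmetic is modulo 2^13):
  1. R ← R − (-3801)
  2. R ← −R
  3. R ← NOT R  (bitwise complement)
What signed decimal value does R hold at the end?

-3805

Start: R = 587 = 0001001001011.
R = 587 − (-3801) = 4388; wraps to -3804 = 1000100100100
R = −(-3804) = 3804 = 0111011011100
R = NOT 0111011011100 = 1000100100011 = -3805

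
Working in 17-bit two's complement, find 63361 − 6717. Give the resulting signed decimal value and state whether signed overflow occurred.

63361 → 01111011110000001
6717 → 00001101000111101
Subtract via negate-and-add: invert 00001101000111101 + 1 = 11110010111000011 (i.e. -6717).
  01111011110000001
+ 11110010111000011
= 01101110101000100  (discard carry-out 1)
Result 01101110101000100: MSB = 0 → value 56644.
Addends (after negating the subtrahend) have opposite signs, so signed overflow cannot occur.

56644; no overflow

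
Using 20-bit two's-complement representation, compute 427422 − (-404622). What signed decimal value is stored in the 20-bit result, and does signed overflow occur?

-216532; overflow

427422 → 01101000010110011110
-404622 → 10011101001101110010
Subtract via negate-and-add: invert 10011101001101110010 + 1 = 01100010110010001110 (i.e. 404622).
  01101000010110011110
+ 01100010110010001110
= 11001011001000101100
Result 11001011001000101100: MSB = 1 → 832044 − 1048576 = -216532.
Both addends (after negating the subtrahend) are non-negative but the stored result is negative: signed overflow. The true value 427422 − (-404622) = 832044 lies outside [-524288, 524287].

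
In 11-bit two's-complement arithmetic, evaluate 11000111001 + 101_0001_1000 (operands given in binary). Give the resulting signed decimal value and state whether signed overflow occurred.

849; overflow

11000111001 = -455 (signed)
101_0001_1000 → 10100011000 = -744 (signed)
  11000111001
+ 10100011000
= 01101010001  (discard carry-out 1)
Result 01101010001: MSB = 0 → value 849.
Both addends are negative but the stored result is non-negative: signed overflow. The true value -455 + (-744) = -1199 lies outside [-1024, 1023].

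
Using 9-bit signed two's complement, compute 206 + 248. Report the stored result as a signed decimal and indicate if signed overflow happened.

206 → 011001110
248 → 011111000
  011001110
+ 011111000
= 111000110
Result 111000110: MSB = 1 → 454 − 512 = -58.
Both addends are non-negative but the stored result is negative: signed overflow. The true value 206 + 248 = 454 lies outside [-256, 255].

-58; overflow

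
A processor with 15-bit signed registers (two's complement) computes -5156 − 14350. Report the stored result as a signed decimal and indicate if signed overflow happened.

13262; overflow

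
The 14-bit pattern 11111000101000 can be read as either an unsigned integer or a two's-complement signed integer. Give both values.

Unsigned: 11111000101000 = 15912.
Signed: MSB=1 → 15912 − 16384 = -472.

unsigned = 15912, signed = -472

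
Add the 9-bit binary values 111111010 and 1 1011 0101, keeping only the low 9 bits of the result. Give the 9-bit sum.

110101111

  111111010
+ 110110101
= 110101111  (discard carry-out 1)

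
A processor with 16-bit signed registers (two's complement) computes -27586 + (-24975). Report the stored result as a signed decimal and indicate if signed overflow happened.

-27586 → 1001010000111110
-24975 → 1001111001110001
  1001010000111110
+ 1001111001110001
= 0011001010101111  (discard carry-out 1)
Result 0011001010101111: MSB = 0 → value 12975.
Both addends are negative but the stored result is non-negative: signed overflow. The true value -27586 + (-24975) = -52561 lies outside [-32768, 32767].

12975; overflow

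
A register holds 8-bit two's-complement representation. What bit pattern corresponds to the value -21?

|-21| = 21 = 00010101 in 8 bits.
Invert the bits: 11101010. Add 1: 11101011.

11101011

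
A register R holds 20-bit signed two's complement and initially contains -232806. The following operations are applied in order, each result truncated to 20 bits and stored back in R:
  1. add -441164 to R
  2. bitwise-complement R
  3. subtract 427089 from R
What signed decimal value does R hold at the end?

246880

Start: R = -232806 = 11000111001010011010.
R = -232806 + (-441164) = -673970; wraps to 374606 = 01011011011101001110
R = NOT 01011011011101001110 = 10100100100010110001 = -374607
R = -374607 − 427089 = -801696; wraps to 246880 = 00111100010001100000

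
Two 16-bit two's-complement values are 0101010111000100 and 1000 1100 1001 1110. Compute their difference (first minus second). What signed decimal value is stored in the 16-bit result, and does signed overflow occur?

0101010111000100 = 21956 (signed)
1000 1100 1001 1110 → 1000110010011110 = -29538 (signed)
Subtract via negate-and-add: invert 1000110010011110 + 1 = 0111001101100010 (i.e. 29538).
  0101010111000100
+ 0111001101100010
= 1100100100100110
Result 1100100100100110: MSB = 1 → 51494 − 65536 = -14042.
Both addends (after negating the subtrahend) are non-negative but the stored result is negative: signed overflow. The true value 21956 − (-29538) = 51494 lies outside [-32768, 32767].

-14042; overflow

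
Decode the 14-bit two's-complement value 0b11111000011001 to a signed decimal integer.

-487

MSB is 1, so the value is negative.
Unsigned reading: 15897. Subtract 2^14 = 16384: 15897 − 16384 = -487.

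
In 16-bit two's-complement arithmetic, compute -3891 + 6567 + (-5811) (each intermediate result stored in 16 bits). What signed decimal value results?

-3891 + 6567 = 2676 (0000101001110100)
2676 + (-5811) = -3135 (1111001111000001)

-3135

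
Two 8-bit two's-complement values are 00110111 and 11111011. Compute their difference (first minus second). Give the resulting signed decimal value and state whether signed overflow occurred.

60; no overflow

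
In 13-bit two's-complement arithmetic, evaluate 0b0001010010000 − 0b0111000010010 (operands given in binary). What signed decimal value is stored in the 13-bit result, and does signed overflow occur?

0b0001010010000 → 0001010010000 = 656 (signed)
0b0111000010010 → 0111000010010 = 3602 (signed)
Subtract via negate-and-add: invert 0111000010010 + 1 = 1000111101110 (i.e. -3602).
  0001010010000
+ 1000111101110
= 1010001111110
Result 1010001111110: MSB = 1 → 5246 − 8192 = -2946.
Addends (after negating the subtrahend) have opposite signs, so signed overflow cannot occur.

-2946; no overflow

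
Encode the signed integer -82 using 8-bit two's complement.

|-82| = 82 = 01010010 in 8 bits.
Invert the bits: 10101101. Add 1: 10101110.
Check: 10101110 reads as 174 − 256 = -82.

10101110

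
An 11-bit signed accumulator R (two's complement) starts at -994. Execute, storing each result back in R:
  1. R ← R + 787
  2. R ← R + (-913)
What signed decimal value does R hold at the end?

Start: R = -994 = 10000011110.
R = -994 + 787 = -207 = 11100110001
R = -207 + (-913) = -1120; wraps to 928 = 01110100000

928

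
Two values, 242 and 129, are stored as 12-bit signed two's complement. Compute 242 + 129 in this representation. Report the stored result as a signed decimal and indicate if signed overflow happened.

371; no overflow

242 → 000011110010
129 → 000010000001
  000011110010
+ 000010000001
= 000101110011
Result 000101110011: MSB = 0 → value 371.
Both addends are non-negative and so is the stored result: no signed overflow.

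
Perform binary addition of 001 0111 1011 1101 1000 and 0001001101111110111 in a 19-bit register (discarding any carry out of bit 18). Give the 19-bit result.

0100001011111001111

  0010111101111011000
+ 0001001101111110111
= 0100001011111001111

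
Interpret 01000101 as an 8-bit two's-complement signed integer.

MSB is 0, so the value is non-negative: 01000101 = 69.

69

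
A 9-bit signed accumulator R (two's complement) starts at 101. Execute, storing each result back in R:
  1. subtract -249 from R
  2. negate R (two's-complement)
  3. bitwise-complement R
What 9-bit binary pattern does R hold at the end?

101011101

Start: R = 101 = 001100101.
R = 101 − (-249) = 350; wraps to -162 = 101011110
R = −(-162) = 162 = 010100010
R = NOT 010100010 = 101011101 = -163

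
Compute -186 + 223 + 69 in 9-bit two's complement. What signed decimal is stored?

-186 + 223 = 37 (000100101)
37 + 69 = 106 (001101010)

106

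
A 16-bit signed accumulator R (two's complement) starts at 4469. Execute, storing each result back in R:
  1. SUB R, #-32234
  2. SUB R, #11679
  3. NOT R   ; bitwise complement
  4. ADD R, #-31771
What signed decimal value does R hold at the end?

Start: R = 4469 = 0001000101110101.
R = 4469 − (-32234) = 36703; wraps to -28833 = 1000111101011111
R = -28833 − 11679 = -40512; wraps to 25024 = 0110000111000000
R = NOT 0110000111000000 = 1001111000111111 = -25025
R = -25025 + (-31771) = -56796; wraps to 8740 = 0010001000100100

8740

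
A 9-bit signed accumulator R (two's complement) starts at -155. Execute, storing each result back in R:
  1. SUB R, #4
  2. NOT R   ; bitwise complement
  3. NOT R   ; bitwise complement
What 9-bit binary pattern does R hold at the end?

Start: R = -155 = 101100101.
R = -155 − 4 = -159 = 101100001
R = NOT 101100001 = 010011110 = 158
R = NOT 010011110 = 101100001 = -159

101100001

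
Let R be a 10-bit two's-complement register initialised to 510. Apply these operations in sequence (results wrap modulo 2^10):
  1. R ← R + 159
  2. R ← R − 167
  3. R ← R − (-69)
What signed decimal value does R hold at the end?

Start: R = 510 = 0111111110.
R = 510 + 159 = 669; wraps to -355 = 1010011101
R = -355 − 167 = -522; wraps to 502 = 0111110110
R = 502 − (-69) = 571; wraps to -453 = 1000111011

-453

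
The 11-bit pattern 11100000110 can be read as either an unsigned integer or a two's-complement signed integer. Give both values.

unsigned = 1798, signed = -250

Unsigned: 11100000110 = 1798.
Signed: MSB=1 → 1798 − 2048 = -250.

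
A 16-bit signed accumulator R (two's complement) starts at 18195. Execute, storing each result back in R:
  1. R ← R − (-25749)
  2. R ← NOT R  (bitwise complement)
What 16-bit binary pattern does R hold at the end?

0101010001010111

Start: R = 18195 = 0100011100010011.
R = 18195 − (-25749) = 43944; wraps to -21592 = 1010101110101000
R = NOT 1010101110101000 = 0101010001010111 = 21591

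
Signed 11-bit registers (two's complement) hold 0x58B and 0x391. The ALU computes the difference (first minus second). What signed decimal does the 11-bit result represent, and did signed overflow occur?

0x58B = 10110001011 = -629 (signed)
0x391 = 01110010001 = 913 (signed)
Subtract via negate-and-add: invert 01110010001 + 1 = 10001101111 (i.e. -913).
  10110001011
+ 10001101111
= 00111111010  (discard carry-out 1)
Result 00111111010: MSB = 0 → value 506.
Both addends (after negating the subtrahend) are negative but the stored result is non-negative: signed overflow. The true value -629 − 913 = -1542 lies outside [-1024, 1023].

506; overflow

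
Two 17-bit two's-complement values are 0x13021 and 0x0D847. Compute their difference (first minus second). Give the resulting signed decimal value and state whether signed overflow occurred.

0x13021 = 10011000000100001 = -53215 (signed)
0x0D847 = 01101100001000111 = 55367 (signed)
Subtract via negate-and-add: invert 01101100001000111 + 1 = 10010011110111001 (i.e. -55367).
  10011000000100001
+ 10010011110111001
= 00101011111011010  (discard carry-out 1)
Result 00101011111011010: MSB = 0 → value 22490.
Both addends (after negating the subtrahend) are negative but the stored result is non-negative: signed overflow. The true value -53215 − 55367 = -108582 lies outside [-65536, 65535].

22490; overflow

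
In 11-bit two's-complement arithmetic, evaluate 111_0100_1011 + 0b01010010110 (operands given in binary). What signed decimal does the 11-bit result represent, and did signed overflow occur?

481; no overflow

111_0100_1011 → 11101001011 = -181 (signed)
0b01010010110 → 01010010110 = 662 (signed)
  11101001011
+ 01010010110
= 00111100001  (discard carry-out 1)
Result 00111100001: MSB = 0 → value 481.
Addends have opposite signs, so signed overflow cannot occur.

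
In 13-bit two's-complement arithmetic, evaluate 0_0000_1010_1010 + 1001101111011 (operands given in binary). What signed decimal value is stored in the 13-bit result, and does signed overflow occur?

-3035; no overflow

0_0000_1010_1010 → 0000010101010 = 170 (signed)
1001101111011 = -3205 (signed)
  0000010101010
+ 1001101111011
= 1010000100101
Result 1010000100101: MSB = 1 → 5157 − 8192 = -3035.
Addends have opposite signs, so signed overflow cannot occur.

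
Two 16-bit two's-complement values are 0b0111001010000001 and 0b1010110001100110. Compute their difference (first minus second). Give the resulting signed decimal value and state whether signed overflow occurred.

0b0111001010000001 → 0111001010000001 = 29313 (signed)
0b1010110001100110 → 1010110001100110 = -21402 (signed)
Subtract via negate-and-add: invert 1010110001100110 + 1 = 0101001110011010 (i.e. 21402).
  0111001010000001
+ 0101001110011010
= 1100011000011011
Result 1100011000011011: MSB = 1 → 50715 − 65536 = -14821.
Both addends (after negating the subtrahend) are non-negative but the stored result is negative: signed overflow. The true value 29313 − (-21402) = 50715 lies outside [-32768, 32767].

-14821; overflow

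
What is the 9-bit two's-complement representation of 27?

27 is non-negative, so write it directly in 9 bits: 000011011.

000011011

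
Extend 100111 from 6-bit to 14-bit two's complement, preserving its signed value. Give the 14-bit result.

MSB of 100111 is 1; replicate it into the new high bits.
11111111|100111 → 11111111100111 (still -25).

11111111100111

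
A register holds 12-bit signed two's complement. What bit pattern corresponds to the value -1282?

|-1282| = 1282 = 010100000010 in 12 bits.
Invert the bits: 101011111101. Add 1: 101011111110.
Check: 101011111110 reads as 2814 − 4096 = -1282.

101011111110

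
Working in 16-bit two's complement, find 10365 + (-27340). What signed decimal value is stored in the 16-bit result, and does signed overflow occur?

-16975; no overflow

10365 → 0010100001111101
-27340 → 1001010100110100
  0010100001111101
+ 1001010100110100
= 1011110110110001
Result 1011110110110001: MSB = 1 → 48561 − 65536 = -16975.
Addends have opposite signs, so signed overflow cannot occur.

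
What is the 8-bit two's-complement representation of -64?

11000000

|-64| = 64 = 01000000 in 8 bits.
Invert the bits: 10111111. Add 1: 11000000.
Check: 11000000 reads as 192 − 256 = -64.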